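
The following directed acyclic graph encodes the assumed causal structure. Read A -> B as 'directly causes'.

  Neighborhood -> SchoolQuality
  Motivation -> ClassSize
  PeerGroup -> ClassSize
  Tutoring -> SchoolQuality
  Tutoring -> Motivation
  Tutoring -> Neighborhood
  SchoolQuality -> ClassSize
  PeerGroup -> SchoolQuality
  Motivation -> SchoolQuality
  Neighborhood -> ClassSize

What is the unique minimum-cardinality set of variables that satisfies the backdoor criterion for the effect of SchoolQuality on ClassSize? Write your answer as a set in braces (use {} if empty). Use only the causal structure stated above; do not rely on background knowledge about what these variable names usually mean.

Variables eligible for adjustment (non-descendants of SchoolQuality, excluding SchoolQuality and ClassSize): {Motivation, Neighborhood, PeerGroup, Tutoring}.
Backdoor paths from SchoolQuality to ClassSize:
  P1: SchoolQuality <- Tutoring -> Neighborhood -> ClassSize
  P2: SchoolQuality <- Tutoring -> Motivation -> ClassSize
  P3: SchoolQuality <- Neighborhood <- Tutoring -> Motivation -> ClassSize
  P4: SchoolQuality <- Neighborhood -> ClassSize
  P5: SchoolQuality <- PeerGroup -> ClassSize
  P6: SchoolQuality <- Motivation <- Tutoring -> Neighborhood -> ClassSize
  P7: SchoolQuality <- Motivation -> ClassSize
The empty set is not sufficient: P1 (SchoolQuality <- Tutoring -> Neighborhood -> ClassSize) has no collider blocking it and no conditioned non-collider, so it is open.
Try {Motivation, Neighborhood, PeerGroup}:
  P1: blocked at chain node Neighborhood ∈ conditioning set.
  P2: blocked at chain node Motivation ∈ conditioning set.
  P3: blocked at chain node Neighborhood ∈ conditioning set.
  P4: blocked at fork node Neighborhood ∈ conditioning set.
  P5: blocked at fork node PeerGroup ∈ conditioning set.
  P6: blocked at chain node Motivation ∈ conditioning set.
  P7: blocked at fork node Motivation ∈ conditioning set.
{Motivation, Neighborhood, PeerGroup} contains no descendant of SchoolQuality and blocks every backdoor path.
Every element of {Motivation, Neighborhood, PeerGroup} is needed (dropping Motivation leaves P2 open; dropping Neighborhood leaves P1 open; dropping PeerGroup leaves P5 open), so no proper subset is valid.
Among all size-3 subsets of the eligible variables, only {Motivation, Neighborhood, PeerGroup} blocks every backdoor path, so it is the unique smallest valid adjustment set.

{Motivation, Neighborhood, PeerGroup}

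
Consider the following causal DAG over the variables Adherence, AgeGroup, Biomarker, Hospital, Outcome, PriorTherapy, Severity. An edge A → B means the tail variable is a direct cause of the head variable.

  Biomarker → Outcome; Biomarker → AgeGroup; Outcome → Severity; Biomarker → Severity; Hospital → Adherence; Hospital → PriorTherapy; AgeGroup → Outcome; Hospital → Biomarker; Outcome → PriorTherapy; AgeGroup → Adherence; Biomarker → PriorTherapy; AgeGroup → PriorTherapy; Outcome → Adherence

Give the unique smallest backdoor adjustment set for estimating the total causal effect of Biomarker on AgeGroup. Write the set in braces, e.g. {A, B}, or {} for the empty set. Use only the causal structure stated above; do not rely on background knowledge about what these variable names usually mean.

Variables eligible for adjustment (non-descendants of Biomarker, excluding Biomarker and AgeGroup): {Hospital}.
Backdoor paths from Biomarker to AgeGroup:
  P1: Biomarker <- Hospital -> Adherence <- AgeGroup
  P2: Biomarker <- Hospital -> Adherence <- Outcome <- AgeGroup
  P3: Biomarker <- Hospital -> Adherence <- Outcome -> PriorTherapy <- AgeGroup
  P4: Biomarker <- Hospital -> PriorTherapy <- AgeGroup
  P5: Biomarker <- Hospital -> PriorTherapy <- Outcome <- AgeGroup
  P6: Biomarker <- Hospital -> PriorTherapy <- Outcome -> Adherence <- AgeGroup
Each backdoor path contains an unconditioned collider, so every path is already blocked with the empty conditioning set:
  P1: blocked at collider Adherence (neither it nor any descendant is in the conditioning set).
  P2: blocked at collider Adherence (neither it nor any descendant is in the conditioning set).
  P3: blocked at collider Adherence (neither it nor any descendant is in the conditioning set).
  P4: blocked at collider PriorTherapy (neither it nor any descendant is in the conditioning set).
  P5: blocked at collider PriorTherapy (neither it nor any descendant is in the conditioning set).
  P6: blocked at collider PriorTherapy (neither it nor any descendant is in the conditioning set).
The empty set is therefore the unique smallest valid set.

{}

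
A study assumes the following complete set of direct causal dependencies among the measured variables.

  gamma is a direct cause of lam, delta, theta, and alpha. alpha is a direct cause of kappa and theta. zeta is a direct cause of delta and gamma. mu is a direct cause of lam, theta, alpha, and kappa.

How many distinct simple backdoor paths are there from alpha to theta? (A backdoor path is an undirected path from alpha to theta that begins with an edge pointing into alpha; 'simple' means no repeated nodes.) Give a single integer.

A backdoor path from alpha to theta is any simple undirected path whose first edge points into alpha (i.e. leaves alpha via a parent).
Parents of alpha: {gamma, mu}.
Enumerating:
  P1: alpha <- mu -> theta
  P2: alpha <- mu -> lam <- gamma -> theta
  P3: alpha <- gamma -> theta
  P4: alpha <- gamma -> lam <- mu -> theta
That exhausts the simple backdoor paths. Count: 4.

4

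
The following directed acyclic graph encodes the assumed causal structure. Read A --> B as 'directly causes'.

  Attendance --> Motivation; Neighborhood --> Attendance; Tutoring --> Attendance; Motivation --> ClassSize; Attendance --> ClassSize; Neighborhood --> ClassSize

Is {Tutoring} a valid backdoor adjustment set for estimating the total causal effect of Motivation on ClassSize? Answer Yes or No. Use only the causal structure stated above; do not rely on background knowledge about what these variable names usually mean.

No

Backdoor paths from Motivation to ClassSize (paths whose first edge points into Motivation):
  P1: Motivation <- Attendance <- Neighborhood -> ClassSize
  P2: Motivation <- Attendance -> ClassSize
Condition 1 (no descendant of Motivation in the set): holds — descendants of Motivation are {ClassSize}; none are in {Tutoring}.
Condition 2 (every backdoor path blocked by {Tutoring}):
  P1: open — no interior node is in the conditioning set.
  P2: open — no interior node is in the conditioning set.
{Tutoring} does not satisfy the backdoor criterion.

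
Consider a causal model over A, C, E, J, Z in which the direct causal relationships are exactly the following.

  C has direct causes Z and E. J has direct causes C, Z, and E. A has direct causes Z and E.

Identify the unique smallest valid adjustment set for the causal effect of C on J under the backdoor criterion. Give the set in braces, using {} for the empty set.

{E, Z}

Variables eligible for adjustment (non-descendants of C, excluding C and J): {A, E, Z}.
Backdoor paths from C to J:
  P1: C <- E -> J
  P2: C <- E -> A <- Z -> J
  P3: C <- Z -> J
  P4: C <- Z -> A <- E -> J
The empty set is not sufficient: P1 (C <- E -> J) has no collider blocking it and no conditioned non-collider, so it is open.
Try {E, Z}:
  P1: blocked at fork node E ∈ conditioning set.
  P2: blocked at fork node E ∈ conditioning set.
  P3: blocked at fork node Z ∈ conditioning set.
  P4: blocked at fork node Z ∈ conditioning set.
{E, Z} contains no descendant of C and blocks every backdoor path.
Every element of {E, Z} is needed (dropping E leaves P1 open; dropping Z leaves P3 open), so no proper subset is valid.
Among all size-2 subsets of the eligible variables, only {E, Z} blocks every backdoor path, so it is the unique smallest valid adjustment set.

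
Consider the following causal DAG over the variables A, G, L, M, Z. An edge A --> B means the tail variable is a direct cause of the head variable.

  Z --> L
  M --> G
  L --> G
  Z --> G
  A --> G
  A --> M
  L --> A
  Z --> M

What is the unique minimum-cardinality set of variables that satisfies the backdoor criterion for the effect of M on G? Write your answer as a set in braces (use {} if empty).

{A, Z}

Variables eligible for adjustment (non-descendants of M, excluding M and G): {A, L, Z}.
Backdoor paths from M to G:
  P1: M <- Z -> L -> A -> G
  P2: M <- Z -> L -> G
  P3: M <- Z -> G
  P4: M <- A <- L <- Z -> G
  P5: M <- A <- L -> G
  P6: M <- A -> G
The empty set is not sufficient: P1 (M <- Z -> L -> A -> G) has no collider blocking it and no conditioned non-collider, so it is open.
Try {A, Z}:
  P1: blocked at fork node Z ∈ conditioning set.
  P2: blocked at fork node Z ∈ conditioning set.
  P3: blocked at fork node Z ∈ conditioning set.
  P4: blocked at chain node A ∈ conditioning set.
  P5: blocked at chain node A ∈ conditioning set.
  P6: blocked at fork node A ∈ conditioning set.
{A, Z} contains no descendant of M and blocks every backdoor path.
Every element of {A, Z} is needed (dropping A leaves P5 open; dropping Z leaves P2 open), so no proper subset is valid.
Among all size-2 subsets of the eligible variables, only {A, Z} blocks every backdoor path, so it is the unique smallest valid adjustment set.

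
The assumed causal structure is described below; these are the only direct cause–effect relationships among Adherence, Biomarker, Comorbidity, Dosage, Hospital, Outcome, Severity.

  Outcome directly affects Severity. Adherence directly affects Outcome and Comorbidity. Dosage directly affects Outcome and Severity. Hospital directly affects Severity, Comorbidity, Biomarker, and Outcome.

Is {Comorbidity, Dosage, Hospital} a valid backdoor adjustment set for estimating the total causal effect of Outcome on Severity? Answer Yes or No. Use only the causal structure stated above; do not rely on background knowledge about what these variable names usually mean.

Backdoor paths from Outcome to Severity (paths whose first edge points into Outcome):
  P1: Outcome <- Hospital -> Severity
  P2: Outcome <- Dosage -> Severity
  P3: Outcome <- Adherence -> Comorbidity <- Hospital -> Severity
Condition 1 (no descendant of Outcome in the set): holds — descendants of Outcome are {Severity}; none are in {Comorbidity, Dosage, Hospital}.
Condition 2 (every backdoor path blocked by {Comorbidity, Dosage, Hospital}):
  P1: blocked at fork node Hospital ∈ conditioning set.
  P2: blocked at fork node Dosage ∈ conditioning set.
  P3: blocked at fork node Hospital ∈ conditioning set.
{Comorbidity, Dosage, Hospital} satisfies the backdoor criterion.

Yes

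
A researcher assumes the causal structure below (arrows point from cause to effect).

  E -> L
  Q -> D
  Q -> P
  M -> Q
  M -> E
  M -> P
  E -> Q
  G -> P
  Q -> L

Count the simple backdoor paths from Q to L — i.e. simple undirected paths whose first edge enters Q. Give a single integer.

2

A backdoor path from Q to L is any simple undirected path whose first edge points into Q (i.e. leaves Q via a parent).
Parents of Q: {E, M}.
Enumerating:
  P1: Q <- M -> E -> L
  P2: Q <- E -> L
That exhausts the simple backdoor paths. Count: 2.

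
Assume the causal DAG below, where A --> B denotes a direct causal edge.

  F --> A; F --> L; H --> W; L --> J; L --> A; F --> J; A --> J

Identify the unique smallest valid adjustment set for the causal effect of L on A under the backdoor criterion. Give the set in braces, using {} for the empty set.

Variables eligible for adjustment (non-descendants of L, excluding L and A): {F, H, W}.
Backdoor paths from L to A:
  P1: L <- F -> A
  P2: L <- F -> J <- A
The empty set is not sufficient: P1 (L <- F -> A) has no collider blocking it and no conditioned non-collider, so it is open.
Try {F}:
  P1: blocked at fork node F ∈ conditioning set.
  P2: blocked at fork node F ∈ conditioning set.
{F} contains no descendant of L and blocks every backdoor path.
No other singleton works — e.g. {H} leaves P1 open — so {F} is the unique smallest valid adjustment set.

{F}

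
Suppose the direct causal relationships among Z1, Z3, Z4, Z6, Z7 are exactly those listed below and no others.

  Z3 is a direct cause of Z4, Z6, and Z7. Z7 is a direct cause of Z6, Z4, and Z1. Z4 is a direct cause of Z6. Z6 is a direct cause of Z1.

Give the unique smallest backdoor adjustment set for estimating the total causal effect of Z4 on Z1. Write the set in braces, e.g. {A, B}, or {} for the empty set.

Variables eligible for adjustment (non-descendants of Z4, excluding Z4 and Z1): {Z3, Z7}.
Backdoor paths from Z4 to Z1:
  P1: Z4 <- Z3 -> Z7 -> Z6 -> Z1
  P2: Z4 <- Z3 -> Z7 -> Z1
  P3: Z4 <- Z3 -> Z6 <- Z7 -> Z1
  P4: Z4 <- Z3 -> Z6 -> Z1
  P5: Z4 <- Z7 <- Z3 -> Z6 -> Z1
  P6: Z4 <- Z7 -> Z6 -> Z1
  P7: Z4 <- Z7 -> Z1
The empty set is not sufficient: P1 (Z4 <- Z3 -> Z7 -> Z6 -> Z1) has no collider blocking it and no conditioned non-collider, so it is open.
Try {Z3, Z7}:
  P1: blocked at fork node Z3 ∈ conditioning set.
  P2: blocked at fork node Z3 ∈ conditioning set.
  P3: blocked at fork node Z3 ∈ conditioning set.
  P4: blocked at fork node Z3 ∈ conditioning set.
  P5: blocked at chain node Z7 ∈ conditioning set.
  P6: blocked at fork node Z7 ∈ conditioning set.
  P7: blocked at fork node Z7 ∈ conditioning set.
{Z3, Z7} contains no descendant of Z4 and blocks every backdoor path.
Every element of {Z3, Z7} is needed (dropping Z3 leaves P4 open; dropping Z7 leaves P6 open), so no proper subset is valid.
Among all size-2 subsets of the eligible variables, only {Z3, Z7} blocks every backdoor path, so it is the unique smallest valid adjustment set.

{Z3, Z7}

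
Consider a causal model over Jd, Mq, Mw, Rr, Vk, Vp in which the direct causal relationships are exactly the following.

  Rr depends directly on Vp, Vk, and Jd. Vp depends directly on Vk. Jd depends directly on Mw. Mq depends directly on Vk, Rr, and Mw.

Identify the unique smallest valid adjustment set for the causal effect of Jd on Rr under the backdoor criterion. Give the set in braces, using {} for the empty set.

Variables eligible for adjustment (non-descendants of Jd, excluding Jd and Rr): {Mw, Vk, Vp}.
Backdoor paths from Jd to Rr:
  P1: Jd <- Mw -> Mq <- Vk -> Vp -> Rr
  P2: Jd <- Mw -> Mq <- Vk -> Rr
  P3: Jd <- Mw -> Mq <- Rr
Each backdoor path contains an unconditioned collider, so every path is already blocked with the empty conditioning set:
  P1: blocked at collider Mq (neither it nor any descendant is in the conditioning set).
  P2: blocked at collider Mq (neither it nor any descendant is in the conditioning set).
  P3: blocked at collider Mq (neither it nor any descendant is in the conditioning set).
The empty set is therefore the unique smallest valid set.

{}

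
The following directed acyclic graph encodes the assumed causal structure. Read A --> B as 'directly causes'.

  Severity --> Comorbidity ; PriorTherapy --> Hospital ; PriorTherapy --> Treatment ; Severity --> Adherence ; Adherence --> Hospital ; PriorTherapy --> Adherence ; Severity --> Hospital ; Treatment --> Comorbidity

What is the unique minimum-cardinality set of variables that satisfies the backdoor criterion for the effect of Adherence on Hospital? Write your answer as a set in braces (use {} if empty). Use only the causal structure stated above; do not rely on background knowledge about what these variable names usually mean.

Variables eligible for adjustment (non-descendants of Adherence, excluding Adherence and Hospital): {Comorbidity, PriorTherapy, Severity, Treatment}.
Backdoor paths from Adherence to Hospital:
  P1: Adherence <- Severity -> Comorbidity <- Treatment <- PriorTherapy -> Hospital
  P2: Adherence <- Severity -> Hospital
  P3: Adherence <- PriorTherapy -> Treatment -> Comorbidity <- Severity -> Hospital
  P4: Adherence <- PriorTherapy -> Hospital
The empty set is not sufficient: P2 (Adherence <- Severity -> Hospital) has no collider blocking it and no conditioned non-collider, so it is open.
Try {PriorTherapy, Severity}:
  P1: blocked at fork node Severity ∈ conditioning set.
  P2: blocked at fork node Severity ∈ conditioning set.
  P3: blocked at fork node PriorTherapy ∈ conditioning set.
  P4: blocked at fork node PriorTherapy ∈ conditioning set.
{PriorTherapy, Severity} contains no descendant of Adherence and blocks every backdoor path.
Every element of {PriorTherapy, Severity} is needed (dropping PriorTherapy leaves P4 open; dropping Severity leaves P2 open), so no proper subset is valid.
Among all size-2 subsets of the eligible variables, only {PriorTherapy, Severity} blocks every backdoor path, so it is the unique smallest valid adjustment set.

{PriorTherapy, Severity}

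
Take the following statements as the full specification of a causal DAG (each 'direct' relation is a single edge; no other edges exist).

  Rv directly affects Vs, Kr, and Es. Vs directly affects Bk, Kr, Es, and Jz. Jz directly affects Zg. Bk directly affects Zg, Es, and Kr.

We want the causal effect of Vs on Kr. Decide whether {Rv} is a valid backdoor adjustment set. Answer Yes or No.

Yes

Backdoor paths from Vs to Kr (paths whose first edge points into Vs):
  P1: Vs <- Rv -> Kr
  P2: Vs <- Rv -> Es <- Bk -> Kr
Condition 1 (no descendant of Vs in the set): holds — descendants of Vs are {Bk, Es, Jz, Kr, Zg}; none are in {Rv}.
Condition 2 (every backdoor path blocked by {Rv}):
  P1: blocked at fork node Rv ∈ conditioning set.
  P2: blocked at fork node Rv ∈ conditioning set.
{Rv} satisfies the backdoor criterion.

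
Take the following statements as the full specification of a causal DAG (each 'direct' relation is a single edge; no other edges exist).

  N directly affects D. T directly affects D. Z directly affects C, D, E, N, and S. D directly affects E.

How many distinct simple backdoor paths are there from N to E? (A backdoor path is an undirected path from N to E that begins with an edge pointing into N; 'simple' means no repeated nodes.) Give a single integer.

A backdoor path from N to E is any simple undirected path whose first edge points into N (i.e. leaves N via a parent).
Parents of N: {Z}.
Enumerating:
  P1: N <- Z -> D -> E
  P2: N <- Z -> E
That exhausts the simple backdoor paths. Count: 2.

2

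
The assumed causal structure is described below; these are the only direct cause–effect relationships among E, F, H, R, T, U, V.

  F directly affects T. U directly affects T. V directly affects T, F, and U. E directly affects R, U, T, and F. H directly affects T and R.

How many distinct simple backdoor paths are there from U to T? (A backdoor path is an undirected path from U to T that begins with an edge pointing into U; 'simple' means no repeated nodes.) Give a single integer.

A backdoor path from U to T is any simple undirected path whose first edge points into U (i.e. leaves U via a parent).
Parents of U: {E, V}.
Enumerating:
  P1: U <- V -> F <- E -> R <- H -> T
  P2: U <- V -> F <- E -> T
  P3: U <- V -> F -> T
  P4: U <- V -> T
  P5: U <- E -> F <- V -> T
  P6: U <- E -> F -> T
  P7: U <- E -> R <- H -> T
  P8: U <- E -> T
That exhausts the simple backdoor paths. Count: 8.

8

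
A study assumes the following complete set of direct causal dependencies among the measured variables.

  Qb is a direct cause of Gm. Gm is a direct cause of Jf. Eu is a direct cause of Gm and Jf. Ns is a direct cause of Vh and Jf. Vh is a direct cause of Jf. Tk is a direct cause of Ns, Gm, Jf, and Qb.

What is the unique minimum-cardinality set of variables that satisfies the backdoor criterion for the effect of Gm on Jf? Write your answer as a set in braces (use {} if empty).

{Eu, Tk}

Variables eligible for adjustment (non-descendants of Gm, excluding Gm and Jf): {Eu, Ns, Qb, Tk, Vh}.
Backdoor paths from Gm to Jf:
  P1: Gm <- Tk -> Ns -> Vh -> Jf
  P2: Gm <- Tk -> Ns -> Jf
  P3: Gm <- Tk -> Jf
  P4: Gm <- Eu -> Jf
  P5: Gm <- Qb <- Tk -> Ns -> Vh -> Jf
  P6: Gm <- Qb <- Tk -> Ns -> Jf
  P7: Gm <- Qb <- Tk -> Jf
The empty set is not sufficient: P1 (Gm <- Tk -> Ns -> Vh -> Jf) has no collider blocking it and no conditioned non-collider, so it is open.
Try {Eu, Tk}:
  P1: blocked at fork node Tk ∈ conditioning set.
  P2: blocked at fork node Tk ∈ conditioning set.
  P3: blocked at fork node Tk ∈ conditioning set.
  P4: blocked at fork node Eu ∈ conditioning set.
  P5: blocked at fork node Tk ∈ conditioning set.
  P6: blocked at fork node Tk ∈ conditioning set.
  P7: blocked at fork node Tk ∈ conditioning set.
{Eu, Tk} contains no descendant of Gm and blocks every backdoor path.
Every element of {Eu, Tk} is needed (dropping Eu leaves P4 open; dropping Tk leaves P1 open), so no proper subset is valid.
Among all size-2 subsets of the eligible variables, only {Eu, Tk} blocks every backdoor path, so it is the unique smallest valid adjustment set.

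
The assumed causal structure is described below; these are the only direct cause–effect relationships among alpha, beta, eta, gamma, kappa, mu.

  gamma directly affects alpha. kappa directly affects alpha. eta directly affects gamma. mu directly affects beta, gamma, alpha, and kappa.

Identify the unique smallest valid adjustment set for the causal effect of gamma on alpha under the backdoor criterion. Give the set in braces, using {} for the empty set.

{mu}

Variables eligible for adjustment (non-descendants of gamma, excluding gamma and alpha): {beta, eta, kappa, mu}.
Backdoor paths from gamma to alpha:
  P1: gamma <- mu -> kappa -> alpha
  P2: gamma <- mu -> alpha
The empty set is not sufficient: P1 (gamma <- mu -> kappa -> alpha) has no collider blocking it and no conditioned non-collider, so it is open.
Try {mu}:
  P1: blocked at fork node mu ∈ conditioning set.
  P2: blocked at fork node mu ∈ conditioning set.
{mu} contains no descendant of gamma and blocks every backdoor path.
No other singleton works — e.g. {kappa} leaves P2 open — so {mu} is the unique smallest valid adjustment set.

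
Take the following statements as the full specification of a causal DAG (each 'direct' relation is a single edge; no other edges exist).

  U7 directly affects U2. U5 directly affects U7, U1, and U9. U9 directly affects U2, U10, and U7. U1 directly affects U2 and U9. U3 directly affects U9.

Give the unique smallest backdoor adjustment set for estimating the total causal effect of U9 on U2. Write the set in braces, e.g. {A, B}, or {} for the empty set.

Variables eligible for adjustment (non-descendants of U9, excluding U9 and U2): {U1, U3, U5}.
Backdoor paths from U9 to U2:
  P1: U9 <- U5 -> U1 -> U2
  P2: U9 <- U5 -> U7 -> U2
  P3: U9 <- U1 <- U5 -> U7 -> U2
  P4: U9 <- U1 -> U2
The empty set is not sufficient: P1 (U9 <- U5 -> U1 -> U2) has no collider blocking it and no conditioned non-collider, so it is open.
Try {U1, U5}:
  P1: blocked at fork node U5 ∈ conditioning set.
  P2: blocked at fork node U5 ∈ conditioning set.
  P3: blocked at chain node U1 ∈ conditioning set.
  P4: blocked at fork node U1 ∈ conditioning set.
{U1, U5} contains no descendant of U9 and blocks every backdoor path.
Every element of {U1, U5} is needed (dropping U1 leaves P4 open; dropping U5 leaves P2 open), so no proper subset is valid.
Among all size-2 subsets of the eligible variables, only {U1, U5} blocks every backdoor path, so it is the unique smallest valid adjustment set.

{U1, U5}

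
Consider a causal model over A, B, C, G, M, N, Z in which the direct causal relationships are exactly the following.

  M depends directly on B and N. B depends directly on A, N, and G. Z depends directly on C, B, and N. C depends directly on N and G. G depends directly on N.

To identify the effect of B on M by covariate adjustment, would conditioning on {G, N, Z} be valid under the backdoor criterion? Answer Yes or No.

Backdoor paths from B to M (paths whose first edge points into B):
  P1: B <- N -> M
  P2: B <- G <- N -> M
  P3: B <- G -> C <- N -> M
  P4: B <- G -> C -> Z <- N -> M
Condition 1 (no descendant of B in the set): FAILS — Z is a descendant of B.
Condition 2 (every backdoor path blocked by {G, N, Z}):
  P1: blocked at fork node N ∈ conditioning set.
  P2: blocked at chain node G ∈ conditioning set.
  P3: blocked at fork node G ∈ conditioning set.
  P4: blocked at fork node G ∈ conditioning set.
{G, N, Z} does not satisfy the backdoor criterion.

No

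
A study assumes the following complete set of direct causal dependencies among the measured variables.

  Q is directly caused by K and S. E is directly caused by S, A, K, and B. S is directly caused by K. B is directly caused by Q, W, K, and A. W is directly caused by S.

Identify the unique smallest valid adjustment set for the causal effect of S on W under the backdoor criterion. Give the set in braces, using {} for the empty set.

Variables eligible for adjustment (non-descendants of S, excluding S and W): {A, K}.
Backdoor paths from S to W:
  P1: S <- K -> Q -> B <- W
  P2: S <- K -> B <- W
  P3: S <- K -> E <- A -> B <- W
  P4: S <- K -> E <- B <- W
Each backdoor path contains an unconditioned collider, so every path is already blocked with the empty conditioning set:
  P1: blocked at collider B (neither it nor any descendant is in the conditioning set).
  P2: blocked at collider B (neither it nor any descendant is in the conditioning set).
  P3: blocked at collider E (neither it nor any descendant is in the conditioning set).
  P4: blocked at collider E (neither it nor any descendant is in the conditioning set).
The empty set is therefore the unique smallest valid set.

{}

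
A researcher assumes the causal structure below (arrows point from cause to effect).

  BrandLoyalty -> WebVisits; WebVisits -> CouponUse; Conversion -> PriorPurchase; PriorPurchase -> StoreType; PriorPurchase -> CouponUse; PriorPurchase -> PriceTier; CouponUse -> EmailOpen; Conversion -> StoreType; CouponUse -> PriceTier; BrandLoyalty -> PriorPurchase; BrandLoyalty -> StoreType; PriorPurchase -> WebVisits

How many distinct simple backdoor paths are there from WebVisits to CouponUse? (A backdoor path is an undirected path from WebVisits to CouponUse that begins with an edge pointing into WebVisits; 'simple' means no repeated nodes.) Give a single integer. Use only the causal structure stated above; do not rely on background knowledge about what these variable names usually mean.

8

A backdoor path from WebVisits to CouponUse is any simple undirected path whose first edge points into WebVisits (i.e. leaves WebVisits via a parent).
Parents of WebVisits: {BrandLoyalty, PriorPurchase}.
Enumerating:
  P1: WebVisits <- BrandLoyalty -> PriorPurchase -> CouponUse
  P2: WebVisits <- BrandLoyalty -> PriorPurchase -> PriceTier <- CouponUse
  P3: WebVisits <- BrandLoyalty -> StoreType <- Conversion -> PriorPurchase -> CouponUse
  P4: WebVisits <- BrandLoyalty -> StoreType <- Conversion -> PriorPurchase -> PriceTier <- CouponUse
  P5: WebVisits <- BrandLoyalty -> StoreType <- PriorPurchase -> CouponUse
  P6: WebVisits <- BrandLoyalty -> StoreType <- PriorPurchase -> PriceTier <- CouponUse
  P7: WebVisits <- PriorPurchase -> CouponUse
  P8: WebVisits <- PriorPurchase -> PriceTier <- CouponUse
That exhausts the simple backdoor paths. Count: 8.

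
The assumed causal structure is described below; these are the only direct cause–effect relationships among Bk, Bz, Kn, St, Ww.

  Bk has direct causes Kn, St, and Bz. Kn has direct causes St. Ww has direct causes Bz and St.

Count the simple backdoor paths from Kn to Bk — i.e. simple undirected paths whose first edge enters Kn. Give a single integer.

2

A backdoor path from Kn to Bk is any simple undirected path whose first edge points into Kn (i.e. leaves Kn via a parent).
Parents of Kn: {St}.
Enumerating:
  P1: Kn <- St -> Ww <- Bz -> Bk
  P2: Kn <- St -> Bk
That exhausts the simple backdoor paths. Count: 2.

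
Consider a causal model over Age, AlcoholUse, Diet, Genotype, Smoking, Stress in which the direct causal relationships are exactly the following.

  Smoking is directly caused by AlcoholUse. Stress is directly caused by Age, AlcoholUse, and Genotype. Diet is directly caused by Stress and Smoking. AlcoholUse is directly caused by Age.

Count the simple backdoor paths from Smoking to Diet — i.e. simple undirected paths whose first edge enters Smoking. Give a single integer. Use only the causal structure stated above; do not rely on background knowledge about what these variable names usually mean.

2

A backdoor path from Smoking to Diet is any simple undirected path whose first edge points into Smoking (i.e. leaves Smoking via a parent).
Parents of Smoking: {AlcoholUse}.
Enumerating:
  P1: Smoking <- AlcoholUse <- Age -> Stress -> Diet
  P2: Smoking <- AlcoholUse -> Stress -> Diet
That exhausts the simple backdoor paths. Count: 2.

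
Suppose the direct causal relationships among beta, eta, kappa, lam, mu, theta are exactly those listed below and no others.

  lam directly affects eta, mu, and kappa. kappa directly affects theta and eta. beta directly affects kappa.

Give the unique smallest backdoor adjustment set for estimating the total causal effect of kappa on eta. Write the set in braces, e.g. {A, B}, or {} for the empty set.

{lam}

Variables eligible for adjustment (non-descendants of kappa, excluding kappa and eta): {beta, lam, mu}.
Backdoor paths from kappa to eta:
  P1: kappa <- lam -> eta
The empty set is not sufficient: P1 (kappa <- lam -> eta) has no collider blocking it and no conditioned non-collider, so it is open.
Try {lam}:
  P1: blocked at fork node lam ∈ conditioning set.
{lam} contains no descendant of kappa and blocks every backdoor path.
No other singleton works — e.g. {mu} leaves P1 open — so {lam} is the unique smallest valid adjustment set.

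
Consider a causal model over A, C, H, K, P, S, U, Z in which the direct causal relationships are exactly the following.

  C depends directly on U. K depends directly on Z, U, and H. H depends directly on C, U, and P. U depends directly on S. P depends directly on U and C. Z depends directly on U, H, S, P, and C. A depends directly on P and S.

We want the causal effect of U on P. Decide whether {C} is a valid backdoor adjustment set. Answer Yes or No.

Backdoor paths from U to P (paths whose first edge points into U):
  P1: U <- S -> A <- P
  P2: U <- S -> Z <- C -> P
  P3: U <- S -> Z <- C -> H <- P
  P4: U <- S -> Z <- P
  P5: U <- S -> Z <- H <- C -> P
  P6: U <- S -> Z <- H <- P
  P7: U <- S -> Z -> K <- H <- C -> P
  P8: U <- S -> Z -> K <- H <- P
Condition 1 (no descendant of U in the set): FAILS — C is a descendant of U.
Condition 2 (every backdoor path blocked by {C}):
  P1: blocked at collider A (neither it nor any descendant is in the conditioning set).
  P2: blocked at collider Z (neither it nor any descendant is in the conditioning set).
  P3: blocked at collider Z (neither it nor any descendant is in the conditioning set).
  P4: blocked at collider Z (neither it nor any descendant is in the conditioning set).
  P5: blocked at collider Z (neither it nor any descendant is in the conditioning set).
  P6: blocked at collider Z (neither it nor any descendant is in the conditioning set).
  P7: blocked at collider K (neither it nor any descendant is in the conditioning set).
  P8: blocked at collider K (neither it nor any descendant is in the conditioning set).
{C} does not satisfy the backdoor criterion.

No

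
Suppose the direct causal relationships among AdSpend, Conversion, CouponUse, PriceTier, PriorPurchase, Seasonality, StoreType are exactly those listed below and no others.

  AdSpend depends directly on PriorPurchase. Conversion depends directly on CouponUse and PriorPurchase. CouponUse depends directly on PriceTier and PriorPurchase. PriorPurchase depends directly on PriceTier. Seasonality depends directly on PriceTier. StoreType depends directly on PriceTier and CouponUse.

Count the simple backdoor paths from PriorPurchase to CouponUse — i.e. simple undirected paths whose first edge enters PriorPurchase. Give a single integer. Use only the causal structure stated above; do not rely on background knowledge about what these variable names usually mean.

2

A backdoor path from PriorPurchase to CouponUse is any simple undirected path whose first edge points into PriorPurchase (i.e. leaves PriorPurchase via a parent).
Parents of PriorPurchase: {PriceTier}.
Enumerating:
  P1: PriorPurchase <- PriceTier -> CouponUse
  P2: PriorPurchase <- PriceTier -> StoreType <- CouponUse
That exhausts the simple backdoor paths. Count: 2.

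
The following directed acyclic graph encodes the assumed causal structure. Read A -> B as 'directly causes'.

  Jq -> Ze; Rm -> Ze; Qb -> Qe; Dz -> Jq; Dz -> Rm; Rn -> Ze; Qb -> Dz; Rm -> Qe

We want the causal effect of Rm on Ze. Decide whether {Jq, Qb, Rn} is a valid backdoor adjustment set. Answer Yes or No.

Backdoor paths from Rm to Ze (paths whose first edge points into Rm):
  P1: Rm <- Dz -> Jq -> Ze
Condition 1 (no descendant of Rm in the set): holds — descendants of Rm are {Qe, Ze}; none are in {Jq, Qb, Rn}.
Condition 2 (every backdoor path blocked by {Jq, Qb, Rn}):
  P1: blocked at chain node Jq ∈ conditioning set.
{Jq, Qb, Rn} satisfies the backdoor criterion.

Yes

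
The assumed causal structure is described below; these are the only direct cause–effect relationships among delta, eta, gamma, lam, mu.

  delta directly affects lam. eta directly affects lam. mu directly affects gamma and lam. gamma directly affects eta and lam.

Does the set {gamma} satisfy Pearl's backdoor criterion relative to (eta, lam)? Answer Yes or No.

Backdoor paths from eta to lam (paths whose first edge points into eta):
  P1: eta <- gamma <- mu -> lam
  P2: eta <- gamma -> lam
Condition 1 (no descendant of eta in the set): holds — descendants of eta are {lam}; none are in {gamma}.
Condition 2 (every backdoor path blocked by {gamma}):
  P1: blocked at chain node gamma ∈ conditioning set.
  P2: blocked at fork node gamma ∈ conditioning set.
{gamma} satisfies the backdoor criterion.

Yes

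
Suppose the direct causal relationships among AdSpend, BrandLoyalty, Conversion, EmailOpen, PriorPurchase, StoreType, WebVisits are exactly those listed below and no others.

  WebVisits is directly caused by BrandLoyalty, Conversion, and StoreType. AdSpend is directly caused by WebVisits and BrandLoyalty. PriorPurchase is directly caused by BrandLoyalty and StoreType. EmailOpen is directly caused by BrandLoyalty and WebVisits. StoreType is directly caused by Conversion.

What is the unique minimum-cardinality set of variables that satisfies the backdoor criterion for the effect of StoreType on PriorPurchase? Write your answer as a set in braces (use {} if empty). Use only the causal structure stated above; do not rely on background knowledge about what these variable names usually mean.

{}

Variables eligible for adjustment (non-descendants of StoreType, excluding StoreType and PriorPurchase): {BrandLoyalty, Conversion}.
Backdoor paths from StoreType to PriorPurchase:
  P1: StoreType <- Conversion -> WebVisits <- BrandLoyalty -> PriorPurchase
  P2: StoreType <- Conversion -> WebVisits -> AdSpend <- BrandLoyalty -> PriorPurchase
  P3: StoreType <- Conversion -> WebVisits -> EmailOpen <- BrandLoyalty -> PriorPurchase
Each backdoor path contains an unconditioned collider, so every path is already blocked with the empty conditioning set:
  P1: blocked at collider WebVisits (neither it nor any descendant is in the conditioning set).
  P2: blocked at collider AdSpend (neither it nor any descendant is in the conditioning set).
  P3: blocked at collider EmailOpen (neither it nor any descendant is in the conditioning set).
The empty set is therefore the unique smallest valid set.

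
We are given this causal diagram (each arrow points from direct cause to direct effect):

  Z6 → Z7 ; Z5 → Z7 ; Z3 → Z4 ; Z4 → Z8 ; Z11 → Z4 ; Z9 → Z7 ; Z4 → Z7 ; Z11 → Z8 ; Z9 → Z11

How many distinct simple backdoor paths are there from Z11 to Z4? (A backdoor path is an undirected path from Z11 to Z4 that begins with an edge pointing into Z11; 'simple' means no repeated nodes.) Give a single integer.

1

A backdoor path from Z11 to Z4 is any simple undirected path whose first edge points into Z11 (i.e. leaves Z11 via a parent).
Parents of Z11: {Z9}.
Enumerating:
  P1: Z11 <- Z9 -> Z7 <- Z4
That exhausts the simple backdoor paths. Count: 1.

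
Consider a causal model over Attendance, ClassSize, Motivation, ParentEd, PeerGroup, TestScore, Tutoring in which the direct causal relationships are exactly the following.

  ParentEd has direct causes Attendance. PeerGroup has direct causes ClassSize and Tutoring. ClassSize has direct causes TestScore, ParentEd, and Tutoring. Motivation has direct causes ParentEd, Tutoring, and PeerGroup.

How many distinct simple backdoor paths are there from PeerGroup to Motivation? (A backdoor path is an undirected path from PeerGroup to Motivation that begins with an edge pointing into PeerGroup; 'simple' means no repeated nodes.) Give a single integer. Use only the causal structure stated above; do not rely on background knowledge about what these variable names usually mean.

4

A backdoor path from PeerGroup to Motivation is any simple undirected path whose first edge points into PeerGroup (i.e. leaves PeerGroup via a parent).
Parents of PeerGroup: {ClassSize, Tutoring}.
Enumerating:
  P1: PeerGroup <- Tutoring -> ClassSize <- ParentEd -> Motivation
  P2: PeerGroup <- Tutoring -> Motivation
  P3: PeerGroup <- ClassSize <- ParentEd -> Motivation
  P4: PeerGroup <- ClassSize <- Tutoring -> Motivation
That exhausts the simple backdoor paths. Count: 4.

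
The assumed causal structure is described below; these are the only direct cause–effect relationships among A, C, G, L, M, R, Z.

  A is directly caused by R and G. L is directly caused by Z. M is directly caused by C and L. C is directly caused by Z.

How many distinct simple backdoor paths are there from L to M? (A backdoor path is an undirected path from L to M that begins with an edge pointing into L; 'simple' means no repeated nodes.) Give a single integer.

A backdoor path from L to M is any simple undirected path whose first edge points into L (i.e. leaves L via a parent).
Parents of L: {Z}.
Enumerating:
  P1: L <- Z -> C -> M
That exhausts the simple backdoor paths. Count: 1.

1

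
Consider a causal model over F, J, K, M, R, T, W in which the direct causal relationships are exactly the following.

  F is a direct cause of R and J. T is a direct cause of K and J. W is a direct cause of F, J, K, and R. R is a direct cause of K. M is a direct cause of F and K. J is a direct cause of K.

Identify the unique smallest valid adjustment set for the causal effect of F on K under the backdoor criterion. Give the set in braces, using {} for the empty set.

Variables eligible for adjustment (non-descendants of F, excluding F and K): {M, T, W}.
Backdoor paths from F to K:
  P1: F <- W -> J <- T -> K
  P2: F <- W -> J -> K
  P3: F <- W -> R -> K
  P4: F <- W -> K
  P5: F <- M -> K
The empty set is not sufficient: P2 (F <- W -> J -> K) has no collider blocking it and no conditioned non-collider, so it is open.
Try {M, W}:
  P1: blocked at fork node W ∈ conditioning set.
  P2: blocked at fork node W ∈ conditioning set.
  P3: blocked at fork node W ∈ conditioning set.
  P4: blocked at fork node W ∈ conditioning set.
  P5: blocked at fork node M ∈ conditioning set.
{M, W} contains no descendant of F and blocks every backdoor path.
Every element of {M, W} is needed (dropping M leaves P5 open; dropping W leaves P2 open), so no proper subset is valid.
Among all size-2 subsets of the eligible variables, only {M, W} blocks every backdoor path, so it is the unique smallest valid adjustment set.

{M, W}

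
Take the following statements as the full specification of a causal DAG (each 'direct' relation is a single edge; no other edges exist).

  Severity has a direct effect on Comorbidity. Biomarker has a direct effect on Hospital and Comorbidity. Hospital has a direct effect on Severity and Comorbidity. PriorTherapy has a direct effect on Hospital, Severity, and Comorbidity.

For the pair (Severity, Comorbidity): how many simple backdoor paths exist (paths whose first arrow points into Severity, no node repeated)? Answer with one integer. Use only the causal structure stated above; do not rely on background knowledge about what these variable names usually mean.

6

A backdoor path from Severity to Comorbidity is any simple undirected path whose first edge points into Severity (i.e. leaves Severity via a parent).
Parents of Severity: {Hospital, PriorTherapy}.
Enumerating:
  P1: Severity <- PriorTherapy -> Hospital <- Biomarker -> Comorbidity
  P2: Severity <- PriorTherapy -> Hospital -> Comorbidity
  P3: Severity <- PriorTherapy -> Comorbidity
  P4: Severity <- Hospital <- PriorTherapy -> Comorbidity
  P5: Severity <- Hospital <- Biomarker -> Comorbidity
  P6: Severity <- Hospital -> Comorbidity
That exhausts the simple backdoor paths. Count: 6.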